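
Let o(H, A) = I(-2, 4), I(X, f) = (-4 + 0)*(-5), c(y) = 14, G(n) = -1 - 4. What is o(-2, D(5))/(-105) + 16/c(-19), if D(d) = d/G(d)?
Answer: 20/21 ≈ 0.95238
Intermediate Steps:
G(n) = -5
D(d) = -d/5 (D(d) = d/(-5) = d*(-1/5) = -d/5)
I(X, f) = 20 (I(X, f) = -4*(-5) = 20)
o(H, A) = 20
o(-2, D(5))/(-105) + 16/c(-19) = 20/(-105) + 16/14 = 20*(-1/105) + 16*(1/14) = -4/21 + 8/7 = 20/21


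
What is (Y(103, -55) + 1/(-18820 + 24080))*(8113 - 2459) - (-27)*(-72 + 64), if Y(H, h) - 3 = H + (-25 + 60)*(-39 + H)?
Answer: 34884501667/2630 ≈ 1.3264e+7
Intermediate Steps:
Y(H, h) = -1362 + 36*H (Y(H, h) = 3 + (H + (-25 + 60)*(-39 + H)) = 3 + (H + 35*(-39 + H)) = 3 + (H + (-1365 + 35*H)) = 3 + (-1365 + 36*H) = -1362 + 36*H)
(Y(103, -55) + 1/(-18820 + 24080))*(8113 - 2459) - (-27)*(-72 + 64) = ((-1362 + 36*103) + 1/(-18820 + 24080))*(8113 - 2459) - (-27)*(-72 + 64) = ((-1362 + 3708) + 1/5260)*5654 - (-27)*(-8) = (2346 + 1/5260)*5654 - 1*216 = (12339961/5260)*5654 - 216 = 34885069747/2630 - 216 = 34884501667/2630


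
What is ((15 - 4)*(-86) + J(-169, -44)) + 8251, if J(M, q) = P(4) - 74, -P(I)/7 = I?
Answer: 7203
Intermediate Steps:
P(I) = -7*I
J(M, q) = -102 (J(M, q) = -7*4 - 74 = -28 - 74 = -102)
((15 - 4)*(-86) + J(-169, -44)) + 8251 = ((15 - 4)*(-86) - 102) + 8251 = (11*(-86) - 102) + 8251 = (-946 - 102) + 8251 = -1048 + 8251 = 7203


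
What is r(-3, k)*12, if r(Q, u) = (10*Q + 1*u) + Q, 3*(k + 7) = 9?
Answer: -444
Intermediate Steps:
k = -4 (k = -7 + (1/3)*9 = -7 + 3 = -4)
r(Q, u) = u + 11*Q (r(Q, u) = (10*Q + u) + Q = (u + 10*Q) + Q = u + 11*Q)
r(-3, k)*12 = (-4 + 11*(-3))*12 = (-4 - 33)*12 = -37*12 = -444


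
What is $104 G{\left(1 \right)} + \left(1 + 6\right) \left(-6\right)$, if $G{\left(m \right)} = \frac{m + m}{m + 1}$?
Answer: $62$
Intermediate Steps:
$G{\left(m \right)} = \frac{2 m}{1 + m}$
$104 G{\left(1 \right)} + \left(1 + 6\right) \left(-6\right) = 104 \cdot 2 \cdot 1 \frac{1}{1 + 1} + \left(1 + 6\right) \left(-6\right) = 104 \cdot 2 \cdot 1 \cdot \frac{1}{2} + 7 \left(-6\right) = 104 \cdot 2 \cdot 1 \cdot \frac{1}{2} - 42 = 104 \cdot 1 - 42 = 104 - 42 = 62$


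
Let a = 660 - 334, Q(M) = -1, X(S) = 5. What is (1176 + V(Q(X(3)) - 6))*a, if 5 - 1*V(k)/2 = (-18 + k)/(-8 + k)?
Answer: 1156648/3 ≈ 3.8555e+5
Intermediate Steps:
a = 326
V(k) = 10 - 2*(-18 + k)/(-8 + k)
(1176 + V(Q(X(3)) - 6))*a = (1176 + 4*(-11 + 2*(-1 - 6))/(-8 + (-1 - 6)))*326 = (1176 + 4*(-11 + 2*(-7))/(-8 - 7))*326 = (1176 + 4*(-11 - 14)/(-15))*326 = (1176 + 4*(-1/15)*(-25))*326 = (1176 + 20/3)*326 = (3548/3)*326 = 1156648/3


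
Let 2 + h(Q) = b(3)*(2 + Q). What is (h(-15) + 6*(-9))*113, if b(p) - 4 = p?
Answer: -16611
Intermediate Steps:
b(p) = 4 + p
h(Q) = 12 + 7*Q (h(Q) = -2 + (4 + 3)*(2 + Q) = -2 + 7*(2 + Q) = -2 + (14 + 7*Q) = 12 + 7*Q)
(h(-15) + 6*(-9))*113 = ((12 + 7*(-15)) + 6*(-9))*113 = ((12 - 105) - 54)*113 = (-93 - 54)*113 = -147*113 = -16611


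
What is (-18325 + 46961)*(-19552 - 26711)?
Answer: -1324787268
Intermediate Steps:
(-18325 + 46961)*(-19552 - 26711) = 28636*(-46263) = -1324787268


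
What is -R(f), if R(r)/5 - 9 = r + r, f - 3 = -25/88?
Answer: -3175/44 ≈ -72.159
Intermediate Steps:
f = 239/88 (f = 3 - 25/88 = 239/88 ≈ 2.7159)
R(r) = 45 + 10*r (R(r) = 45 + 5*(r + r) = 45 + 5*(2*r) = 45 + 10*r)
-R(f) = -(45 + 10*(239/88)) = -(45 + 1195/44) = -1*3175/44 = -3175/44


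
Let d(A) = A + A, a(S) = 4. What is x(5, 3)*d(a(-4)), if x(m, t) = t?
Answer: 24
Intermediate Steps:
d(A) = 2*A
x(5, 3)*d(a(-4)) = 3*(2*4) = 3*8 = 24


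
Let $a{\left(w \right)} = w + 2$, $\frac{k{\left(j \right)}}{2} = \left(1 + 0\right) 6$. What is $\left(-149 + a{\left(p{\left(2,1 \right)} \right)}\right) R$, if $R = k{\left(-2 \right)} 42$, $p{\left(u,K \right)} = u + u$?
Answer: $-72072$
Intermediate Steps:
$p{\left(u,K \right)} = 2 u$
$k{\left(j \right)} = 12$ ($k{\left(j \right)} = 2 \left(1 + 0\right) 6 = 2 \cdot 1 \cdot 6 = 2 \cdot 6 = 12$)
$a{\left(w \right)} = 2 + w$
$R = 504$ ($R = 12 \cdot 42 = 504$)
$\left(-149 + a{\left(p{\left(2,1 \right)} \right)}\right) R = \left(-149 + \left(2 + 2 \cdot 2\right)\right) 504 = \left(-149 + \left(2 + 4\right)\right) 504 = \left(-149 + 6\right) 504 = \left(-143\right) 504 = -72072$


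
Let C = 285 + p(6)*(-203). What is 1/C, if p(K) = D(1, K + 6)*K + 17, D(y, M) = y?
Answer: -1/4384 ≈ -0.00022810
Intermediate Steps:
p(K) = 17 + K (p(K) = 1*K + 17 = K + 17 = 17 + K)
C = -4384 (C = 285 + (17 + 6)*(-203) = 285 + 23*(-203) = 285 - 4669 = -4384)
1/C = 1/(-4384) = -1/4384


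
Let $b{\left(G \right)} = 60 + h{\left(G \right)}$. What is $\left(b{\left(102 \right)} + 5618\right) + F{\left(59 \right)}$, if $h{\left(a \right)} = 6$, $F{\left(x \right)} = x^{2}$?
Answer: $9165$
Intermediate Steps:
$b{\left(G \right)} = 66$ ($b{\left(G \right)} = 60 + 6 = 66$)
$\left(b{\left(102 \right)} + 5618\right) + F{\left(59 \right)} = \left(66 + 5618\right) + 59^{2} = 5684 + 3481 = 9165$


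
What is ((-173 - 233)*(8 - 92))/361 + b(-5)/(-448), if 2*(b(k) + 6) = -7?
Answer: 30564043/323456 ≈ 94.492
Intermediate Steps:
b(k) = -19/2 (b(k) = -6 + (½)*(-7) = -6 - 7/2 = -19/2)
((-173 - 233)*(8 - 92))/361 + b(-5)/(-448) = ((-173 - 233)*(8 - 92))/361 - 19/2/(-448) = -406*(-84)*(1/361) - 19/2*(-1/448) = 34104*(1/361) + 19/896 = 34104/361 + 19/896 = 30564043/323456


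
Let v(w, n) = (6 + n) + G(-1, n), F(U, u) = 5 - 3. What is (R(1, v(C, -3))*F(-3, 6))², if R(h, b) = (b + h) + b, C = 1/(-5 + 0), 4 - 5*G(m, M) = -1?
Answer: 324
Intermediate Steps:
G(m, M) = 1 (G(m, M) = ⅘ - ⅕*(-1) = ⅘ + ⅕ = 1)
F(U, u) = 2
C = -⅕ (C = 1/(-5) = -⅕ ≈ -0.20000)
v(w, n) = 7 + n (v(w, n) = (6 + n) + 1 = 7 + n)
R(h, b) = h + 2*b
(R(1, v(C, -3))*F(-3, 6))² = ((1 + 2*(7 - 3))*2)² = ((1 + 2*4)*2)² = ((1 + 8)*2)² = (9*2)² = 18² = 324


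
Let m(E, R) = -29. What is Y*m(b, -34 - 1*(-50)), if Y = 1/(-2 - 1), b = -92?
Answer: 29/3 ≈ 9.6667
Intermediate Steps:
Y = -⅓ (Y = 1/(-3) = -⅓ ≈ -0.33333)
Y*m(b, -34 - 1*(-50)) = -⅓*(-29) = 29/3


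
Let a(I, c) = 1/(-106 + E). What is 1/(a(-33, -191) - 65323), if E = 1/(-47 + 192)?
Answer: -15369/1003949332 ≈ -1.5309e-5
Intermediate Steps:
E = 1/145 ≈ 0.0068966
a(I, c) = -145/15369 (a(I, c) = 1/(-106 + 1/145) = 1/(-15369/145) = -145/15369)
1/(a(-33, -191) - 65323) = 1/(-145/15369 - 65323) = 1/(-1003949332/15369) = -15369/1003949332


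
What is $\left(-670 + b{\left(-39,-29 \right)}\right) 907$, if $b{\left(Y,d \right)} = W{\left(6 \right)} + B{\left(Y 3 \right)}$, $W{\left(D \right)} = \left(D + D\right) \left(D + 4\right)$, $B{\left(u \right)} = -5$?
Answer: $-503385$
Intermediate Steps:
$W{\left(D \right)} = 2 D \left(4 + D\right)$
$b{\left(Y,d \right)} = 115$ ($b{\left(Y,d \right)} = 2 \cdot 6 \left(4 + 6\right) - 5 = 2 \cdot 6 \cdot 10 - 5 = 120 - 5 = 115$)
$\left(-670 + b{\left(-39,-29 \right)}\right) 907 = \left(-670 + 115\right) 907 = \left(-555\right) 907 = -503385$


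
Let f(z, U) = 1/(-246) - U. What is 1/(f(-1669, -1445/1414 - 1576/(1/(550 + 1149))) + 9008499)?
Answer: 86961/1016237030717 ≈ 8.5572e-8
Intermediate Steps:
f(z, U) = -1/246 - U
1/(f(-1669, -1445/1414 - 1576/(1/(550 + 1149))) + 9008499) = 1/((-1/246 - (-1445/1414 - 1576/(1/(550 + 1149)))) + 9008499) = 1/((-1/246 - (-1445*1/1414 - 1576/(1/1699))) + 9008499) = 1/((-1/246 - (-1445/1414 - 1576/1/1699)) + 9008499) = 1/((-1/246 - (-1445/1414 - 1576*1699)) + 9008499) = 1/((-1/246 - (-1445/1414 - 2677624)) + 9008499) = 1/((-1/246 - 1*(-3786161781/1414)) + 9008499) = 1/((-1/246 + 3786161781/1414) + 9008499) = 1/(232848949178/86961 + 9008499) = 1/(1016237030717/86961) = 86961/1016237030717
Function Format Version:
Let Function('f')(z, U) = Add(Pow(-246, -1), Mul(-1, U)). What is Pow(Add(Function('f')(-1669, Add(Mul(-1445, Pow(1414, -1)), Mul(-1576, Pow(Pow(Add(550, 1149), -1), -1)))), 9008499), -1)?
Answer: Rational(86961, 1016237030717) ≈ 8.5572e-8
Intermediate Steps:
Function('f')(z, U) = Add(Rational(-1, 246), Mul(-1, U))
Pow(Add(Function('f')(-1669, Add(Mul(-1445, Pow(1414, -1)), Mul(-1576, Pow(Pow(Add(550, 1149), -1), -1)))), 9008499), -1) = Pow(Add(Add(Rational(-1, 246), Mul(-1, Add(Mul(-1445, Pow(1414, -1)), Mul(-1576, Pow(Pow(Add(550, 1149), -1), -1))))), 9008499), -1) = Pow(Add(Add(Rational(-1, 246), Mul(-1, Add(Mul(-1445, Rational(1, 1414)), Mul(-1576, Pow(Pow(1699, -1), -1))))), 9008499), -1) = Pow(Add(Add(Rational(-1, 246), Mul(-1, Add(Rational(-1445, 1414), Mul(-1576, Pow(Rational(1, 1699), -1))))), 9008499), -1) = Pow(Add(Add(Rational(-1, 246), Mul(-1, Add(Rational(-1445, 1414), Mul(-1576, 1699)))), 9008499), -1) = Pow(Add(Add(Rational(-1, 246), Mul(-1, Add(Rational(-1445, 1414), -2677624))), 9008499), -1) = Pow(Add(Add(Rational(-1, 246), Mul(-1, Rational(-3786161781, 1414))), 9008499), -1) = Pow(Add(Add(Rational(-1, 246), Rational(3786161781, 1414)), 9008499), -1) = Pow(Add(Rational(232848949178, 86961), 9008499), -1) = Pow(Rational(1016237030717, 86961), -1) = Rational(86961, 1016237030717)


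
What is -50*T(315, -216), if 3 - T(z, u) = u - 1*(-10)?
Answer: -10450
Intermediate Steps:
T(z, u) = -7 - u (T(z, u) = 3 - (u - 1*(-10)) = 3 - (u + 10) = 3 - (10 + u) = 3 + (-10 - u) = -7 - u)
-50*T(315, -216) = -50*(-7 - 1*(-216)) = -50*(-7 + 216) = -50*209 = -10450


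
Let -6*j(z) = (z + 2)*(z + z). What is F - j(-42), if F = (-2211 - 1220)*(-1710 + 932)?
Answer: 2669878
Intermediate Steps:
j(z) = -z*(2 + z)/3 (j(z) = -(z + 2)*(z + z)/6 = -(2 + z)*2*z/6 = -z*(2 + z)/3)
F = 2669318 (F = -3431*(-778) = 2669318)
F - j(-42) = 2669318 - (-1)*(-42)*(2 - 42)/3 = 2669318 - (-1)*(-42)*(-40)/3 = 2669318 - 1*(-560) = 2669318 + 560 = 2669878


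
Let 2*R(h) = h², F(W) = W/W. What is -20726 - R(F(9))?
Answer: -41453/2 ≈ -20727.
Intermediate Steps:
F(W) = 1
R(h) = h²/2
-20726 - R(F(9)) = -20726 - 1²/2 = -20726 - 1/2 = -20726 - 1*½ = -20726 - ½ = -41453/2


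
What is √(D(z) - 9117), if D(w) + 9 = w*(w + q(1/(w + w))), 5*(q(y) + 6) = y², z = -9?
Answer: I*√8091905/30 ≈ 94.821*I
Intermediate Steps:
q(y) = -6 + y²/5
D(w) = -9 + w*(-6 + w + 1/(20*w²)) (D(w) = -9 + w*(w + (-6 + (1/(w + w))²/5)) = -9 + w*(w + (-6 + (1/(2*w))²/5)) = -9 + w*(w + (-6 + (1/(4*w²))/5)) = -9 + w*(w + (-6 + 1/(20*w²))) = -9 + w*(-6 + w + 1/(20*w²)))
√(D(z) - 9117) = √((-9 + (-9)² - 6*(-9) + (1/20)/(-9)) - 9117) = √((-9 + 81 + 54 + (1/20)*(-⅑)) - 9117) = √((-9 + 81 + 54 - 1/180) - 9117) = √(22679/180 - 9117) = √(-1618381/180) = I*√8091905/30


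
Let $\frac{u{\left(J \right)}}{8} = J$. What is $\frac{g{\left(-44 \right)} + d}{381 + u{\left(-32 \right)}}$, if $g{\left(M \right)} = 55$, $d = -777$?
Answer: $- \frac{722}{125} \approx -5.776$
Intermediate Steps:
$u{\left(J \right)} = 8 J$
$\frac{g{\left(-44 \right)} + d}{381 + u{\left(-32 \right)}} = \frac{55 - 777}{381 + 8 \left(-32\right)} = - \frac{722}{381 - 256} = - \frac{722}{125}$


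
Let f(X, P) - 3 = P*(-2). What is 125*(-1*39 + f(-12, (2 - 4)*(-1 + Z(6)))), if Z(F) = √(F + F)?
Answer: -5000 + 1000*√3 ≈ -3267.9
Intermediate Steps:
Z(F) = √2*√F (Z(F) = √(2*F) = √2*√F)
f(X, P) = 3 - 2*P (f(X, P) = 3 + P*(-2) = 3 - 2*P)
125*(-1*39 + f(-12, (2 - 4)*(-1 + Z(6)))) = 125*(-1*39 + (3 - 2*(2 - 4)*(-1 + √2*√6))) = 125*(-39 + (3 - (-4)*(-1 + 2*√3))) = 125*(-39 + (3 - 2*(2 - 4*√3))) = 125*(-39 + (3 + (-4 + 8*√3))) = 125*(-39 + (-1 + 8*√3)) = 125*(-40 + 8*√3) = -5000 + 1000*√3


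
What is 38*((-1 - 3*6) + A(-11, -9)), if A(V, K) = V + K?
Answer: -1482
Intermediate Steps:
A(V, K) = K + V
38*((-1 - 3*6) + A(-11, -9)) = 38*((-1 - 3*6) + (-9 - 11)) = 38*((-1 - 18) - 20) = 38*(-19 - 20) = 38*(-39) = -1482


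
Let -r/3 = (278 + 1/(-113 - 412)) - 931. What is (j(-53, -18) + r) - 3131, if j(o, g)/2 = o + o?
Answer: -242199/175 ≈ -1384.0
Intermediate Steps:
j(o, g) = 4*o (j(o, g) = 2*(o + o) = 2*(2*o) = 4*o)
r = 342826/175 (r = -3*((278 + 1/(-113 - 412)) - 931) = -3*((278 + 1/(-525)) - 931) = -3*((278 - 1/525) - 931) = -3*(145949/525 - 931) = -3*(-342826/525) = 342826/175 ≈ 1959.0)
(j(-53, -18) + r) - 3131 = (4*(-53) + 342826/175) - 3131 = (-212 + 342826/175) - 3131 = 305726/175 - 3131 = -242199/175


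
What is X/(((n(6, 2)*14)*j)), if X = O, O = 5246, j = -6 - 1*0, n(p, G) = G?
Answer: -2623/84 ≈ -31.226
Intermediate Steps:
j = -6 (j = -6 + 0 = -6)
X = 5246
X/(((n(6, 2)*14)*j)) = 5246/(((2*14)*(-6))) = 5246/((28*(-6))) = 5246/(-168) = 5246*(-1/168) = -2623/84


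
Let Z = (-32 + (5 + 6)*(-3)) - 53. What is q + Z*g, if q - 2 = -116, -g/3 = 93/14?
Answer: 15663/7 ≈ 2237.6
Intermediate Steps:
g = -279/14 ≈ -19.929
Z = -118 (Z = (-32 + 11*(-3)) - 53 = (-32 - 33) - 53 = -65 - 53 = -118)
q = -114 (q = 2 - 116 = -114)
q + Z*g = -114 - 118*(-279/14) = -114 + 16461/7 = 15663/7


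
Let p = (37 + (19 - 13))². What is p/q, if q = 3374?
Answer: 1849/3374 ≈ 0.54801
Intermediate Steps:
p = 1849 (p = (37 + 6)² = 43² = 1849)
p/q = 1849/3374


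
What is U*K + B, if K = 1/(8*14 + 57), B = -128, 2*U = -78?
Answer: -1667/13 ≈ -128.23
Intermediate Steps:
U = -39 (U = (½)*(-78) = -39)
K = 1/169 (K = 1/(112 + 57) = 1/169 ≈ 0.0059172)
U*K + B = -39*1/169 - 128 = -3/13 - 128 = -1667/13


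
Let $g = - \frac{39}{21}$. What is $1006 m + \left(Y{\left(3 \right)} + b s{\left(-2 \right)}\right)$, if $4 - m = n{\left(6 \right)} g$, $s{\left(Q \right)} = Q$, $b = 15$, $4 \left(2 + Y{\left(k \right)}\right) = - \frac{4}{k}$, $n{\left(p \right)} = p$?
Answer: $\frac{319229}{21} \approx 15201.0$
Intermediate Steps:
$Y{\left(k \right)} = -2 - \frac{1}{k}$ ($Y{\left(k \right)} = -2 + \frac{\left(-4\right) \frac{1}{k}}{4} = -2 - \frac{1}{k}$)
$g = - \frac{13}{7}$ ($g = \left(-39\right) \frac{1}{21} = - \frac{13}{7} \approx -1.8571$)
$m = \frac{106}{7}$ ($m = 4 - 6 \left(- \frac{13}{7}\right) = 4 - - \frac{78}{7} = 4 + \frac{78}{7} = \frac{106}{7} \approx 15.143$)
$1006 m + \left(Y{\left(3 \right)} + b s{\left(-2 \right)}\right) = 1006 \cdot \frac{106}{7} + \left(\left(-2 - \frac{1}{3}\right) + 15 \left(-2\right)\right) = \frac{106636}{7} - \frac{97}{3} = \frac{319229}{21}$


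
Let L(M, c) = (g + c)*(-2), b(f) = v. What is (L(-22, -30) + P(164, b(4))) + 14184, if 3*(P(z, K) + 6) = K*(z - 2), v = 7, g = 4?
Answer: 14608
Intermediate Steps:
b(f) = 7
P(z, K) = -6 + K*(-2 + z)/3 (P(z, K) = -6 + (K*(z - 2))/3 = -6 + (K*(-2 + z))/3 = -6 + K*(-2 + z)/3)
L(M, c) = -8 - 2*c (L(M, c) = (4 + c)*(-2) = -8 - 2*c)
(L(-22, -30) + P(164, b(4))) + 14184 = ((-8 - 2*(-30)) + (-6 - ⅔*7 + (⅓)*7*164)) + 14184 = ((-8 + 60) + (-6 - 14/3 + 1148/3)) + 14184 = (52 + 372) + 14184 = 424 + 14184 = 14608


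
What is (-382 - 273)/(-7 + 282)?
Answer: -131/55 ≈ -2.3818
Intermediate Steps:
(-382 - 273)/(-7 + 282) = -655/275 = -655*1/275 = -131/55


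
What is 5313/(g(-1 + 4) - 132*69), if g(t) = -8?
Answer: -5313/9116 ≈ -0.58282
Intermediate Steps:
5313/(g(-1 + 4) - 132*69) = 5313/(-8 - 132*69) = 5313/(-8 - 9108) = 5313/(-9116) = 5313*(-1/9116) = -5313/9116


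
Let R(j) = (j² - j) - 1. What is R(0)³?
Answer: -1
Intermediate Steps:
R(j) = -1 + j² - j
R(0)³ = (-1 + 0² - 1*0)³ = (-1 + 0 + 0)³ = (-1)³ = -1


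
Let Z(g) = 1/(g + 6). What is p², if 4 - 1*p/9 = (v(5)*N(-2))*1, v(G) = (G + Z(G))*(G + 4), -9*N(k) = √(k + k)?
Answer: -859248/121 + 72576*I/11 ≈ -7101.2 + 6597.8*I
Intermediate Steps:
Z(g) = 1/(6 + g)
N(k) = -√2*√k/9 (N(k) = -√(k + k)/9 = -√2*√k/9)
v(G) = (4 + G)*(G + 1/(6 + G)) (v(G) = (G + 1/(6 + G))*(G + 4) = (G + 1/(6 + G))*(4 + G) = (4 + G)*(G + 1/(6 + G)))
p = 36 + 1008*I/11 (p = 36 - 9*((4 + 5 + 5*(4 + 5)*(6 + 5))/(6 + 5))*(-√2*√(-2)/9) = 36 - 9*((4 + 5 + 5*9*11)/11)*(-√2*I*√2/9) = 36 - 9*((4 + 5 + 495)/11)*(-2*I/9) = 36 - 9*((1/11)*504)*(-2*I/9) = 36 - 9*504*(-2*I/9)/11 = 36 - 9*(-112*I/11) = 36 - (-1008)*I/11 = 36 + 1008*I/11 ≈ 36.0 + 91.636*I)
p² = (36 + 1008*I/11)²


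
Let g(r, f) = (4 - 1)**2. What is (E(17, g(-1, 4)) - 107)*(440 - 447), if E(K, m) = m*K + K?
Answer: -441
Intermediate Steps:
g(r, f) = 9 (g(r, f) = 3**2 = 9)
E(K, m) = K + K*m (E(K, m) = K*m + K = K + K*m)
(E(17, g(-1, 4)) - 107)*(440 - 447) = (17*(1 + 9) - 107)*(440 - 447) = (17*10 - 107)*(-7) = (170 - 107)*(-7) = 63*(-7) = -441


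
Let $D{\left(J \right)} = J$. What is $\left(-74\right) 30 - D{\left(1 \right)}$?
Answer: $-2221$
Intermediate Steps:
$\left(-74\right) 30 - D{\left(1 \right)} = \left(-74\right) 30 - 1 = -2220 - 1 = -2221$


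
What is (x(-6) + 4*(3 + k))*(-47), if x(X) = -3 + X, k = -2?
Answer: 235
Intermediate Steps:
(x(-6) + 4*(3 + k))*(-47) = ((-3 - 6) + 4*(3 - 2))*(-47) = (-9 + 4*1)*(-47) = (-9 + 4)*(-47) = -5*(-47) = 235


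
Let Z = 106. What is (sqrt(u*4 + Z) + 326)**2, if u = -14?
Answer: 106326 + 3260*sqrt(2) ≈ 1.1094e+5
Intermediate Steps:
(sqrt(u*4 + Z) + 326)**2 = (sqrt(-14*4 + 106) + 326)**2 = (sqrt(-56 + 106) + 326)**2 = (sqrt(50) + 326)**2 = (5*sqrt(2) + 326)**2 = (326 + 5*sqrt(2))**2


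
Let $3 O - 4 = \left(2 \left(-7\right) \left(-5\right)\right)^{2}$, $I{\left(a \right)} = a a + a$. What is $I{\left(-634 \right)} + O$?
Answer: $\frac{1208870}{3} \approx 4.0296 \cdot 10^{5}$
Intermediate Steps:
$I{\left(a \right)} = a + a^{2}$ ($I{\left(a \right)} = a^{2} + a = a + a^{2}$)
$O = \frac{4904}{3}$ ($O = \frac{4}{3} + \frac{\left(2 \left(-7\right) \left(-5\right)\right)^{2}}{3} = \frac{4}{3} + \frac{\left(\left(-14\right) \left(-5\right)\right)^{2}}{3} = \frac{4}{3} + \frac{70^{2}}{3} = \frac{4}{3} + \frac{1}{3} \cdot 4900 = \frac{4}{3} + \frac{4900}{3} = \frac{4904}{3} \approx 1634.7$)
$I{\left(-634 \right)} + O = - 634 \left(1 - 634\right) + \frac{4904}{3} = \left(-634\right) \left(-633\right) + \frac{4904}{3} = 401322 + \frac{4904}{3} = \frac{1208870}{3}$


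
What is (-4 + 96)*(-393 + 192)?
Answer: -18492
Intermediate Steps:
(-4 + 96)*(-393 + 192) = 92*(-201) = -18492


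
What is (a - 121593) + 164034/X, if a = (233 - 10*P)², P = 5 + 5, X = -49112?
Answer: -2551548641/24556 ≈ -1.0391e+5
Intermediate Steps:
P = 10
a = 17689 (a = (233 - 10*10)² = (233 - 100)² = 133² = 17689)
(a - 121593) + 164034/X = (17689 - 121593) + 164034/(-49112) = -103904 + 164034*(-1/49112) = -103904 - 82017/24556 = -2551548641/24556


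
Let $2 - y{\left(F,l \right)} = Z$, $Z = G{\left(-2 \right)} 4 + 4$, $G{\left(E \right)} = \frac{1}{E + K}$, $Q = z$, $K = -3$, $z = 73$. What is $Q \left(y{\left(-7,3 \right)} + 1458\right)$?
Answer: $\frac{531732}{5} \approx 1.0635 \cdot 10^{5}$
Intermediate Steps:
$Q = 73$
$G{\left(E \right)} = \frac{1}{-3 + E}$ ($G{\left(E \right)} = \frac{1}{E - 3} = \frac{1}{-3 + E}$)
$Z = \frac{16}{5}$ ($Z = \frac{1}{-3 - 2} \cdot 4 + 4 = \frac{1}{-5} \cdot 4 + 4 = \left(- \frac{1}{5}\right) 4 + 4 = - \frac{4}{5} + 4 = \frac{16}{5} \approx 3.2$)
$y{\left(F,l \right)} = - \frac{6}{5}$ ($y{\left(F,l \right)} = 2 - \frac{16}{5} = - \frac{6}{5}$)
$Q \left(y{\left(-7,3 \right)} + 1458\right) = 73 \left(- \frac{6}{5} + 1458\right) = 73 \cdot \frac{7284}{5} = \frac{531732}{5}$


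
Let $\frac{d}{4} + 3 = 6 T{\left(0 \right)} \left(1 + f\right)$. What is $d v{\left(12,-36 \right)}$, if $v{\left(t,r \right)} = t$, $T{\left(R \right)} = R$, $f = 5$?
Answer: $-144$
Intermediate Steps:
$d = -12$ ($d = -12 + 4 \cdot 6 \cdot 0 \left(1 + 5\right) = -12 + 4 \cdot 6 \cdot 0 \cdot 6 = -12 + 4 \cdot 6 \cdot 0 = -12 + 4 \cdot 0 = -12 + 0 = -12$)
$d v{\left(12,-36 \right)} = \left(-12\right) 12 = -144$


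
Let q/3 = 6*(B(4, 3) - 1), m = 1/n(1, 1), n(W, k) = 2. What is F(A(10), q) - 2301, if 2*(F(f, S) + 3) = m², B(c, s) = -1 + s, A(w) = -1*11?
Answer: -18431/8 ≈ -2303.9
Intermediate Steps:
A(w) = -11
m = ½ (m = 1/2 = ½ ≈ 0.50000)
q = 18 (q = 3*(6*((-1 + 3) - 1)) = 3*(6*(2 - 1)) = 3*(6*1) = 3*6 = 18)
F(f, S) = -23/8 (F(f, S) = -3 + (½)²/2 = -3 + (½)*(¼) = -3 + ⅛ = -23/8)
F(A(10), q) - 2301 = -23/8 - 2301 = -18431/8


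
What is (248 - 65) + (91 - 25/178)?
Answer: 48747/178 ≈ 273.86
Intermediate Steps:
(248 - 65) + (91 - 25/178) = 183 + (91 - 25*1/178) = 183 + (91 - 25/178) = 183 + 16173/178 = 48747/178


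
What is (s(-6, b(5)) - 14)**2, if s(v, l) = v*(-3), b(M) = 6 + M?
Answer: 16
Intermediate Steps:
s(v, l) = -3*v
(s(-6, b(5)) - 14)**2 = (-3*(-6) - 14)**2 = (18 - 14)**2 = 4**2 = 16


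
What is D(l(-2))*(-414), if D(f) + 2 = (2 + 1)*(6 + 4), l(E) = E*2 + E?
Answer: -11592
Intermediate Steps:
l(E) = 3*E (l(E) = 2*E + E = 3*E)
D(f) = 28 (D(f) = -2 + (2 + 1)*(6 + 4) = -2 + 3*10 = -2 + 30 = 28)
D(l(-2))*(-414) = 28*(-414) = -11592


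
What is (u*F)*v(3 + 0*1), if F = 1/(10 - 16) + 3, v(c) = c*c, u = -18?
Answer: -459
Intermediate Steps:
v(c) = c²
F = 17/6 (F = 1/(-6) + 3 = -⅙ + 3 = 17/6 ≈ 2.8333)
(u*F)*v(3 + 0*1) = (-18*17/6)*(3 + 0*1)² = -51*(3 + 0)² = -51*3² = -51*9 = -459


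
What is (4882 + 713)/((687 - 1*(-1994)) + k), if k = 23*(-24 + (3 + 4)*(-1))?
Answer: 1865/656 ≈ 2.8430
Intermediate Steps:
k = -713 (k = 23*(-24 + 7*(-1)) = 23*(-24 - 7) = 23*(-31) = -713)
(4882 + 713)/((687 - 1*(-1994)) + k) = (4882 + 713)/((687 - 1*(-1994)) - 713) = 5595/((687 + 1994) - 713) = 5595/(2681 - 713) = 5595/1968 = 5595*(1/1968) = 1865/656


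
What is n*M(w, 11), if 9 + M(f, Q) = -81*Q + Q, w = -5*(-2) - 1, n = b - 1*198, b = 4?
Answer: 172466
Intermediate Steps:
n = -194 (n = 4 - 1*198 = 4 - 198 = -194)
w = 9 (w = 10 - 1 = 9)
M(f, Q) = -9 - 80*Q (M(f, Q) = -9 + (-81*Q + Q) = -9 - 80*Q)
n*M(w, 11) = -194*(-9 - 80*11) = -194*(-9 - 880) = -194*(-889) = 172466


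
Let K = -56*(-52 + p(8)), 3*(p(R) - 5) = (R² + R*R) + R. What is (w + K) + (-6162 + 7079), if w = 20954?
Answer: 65893/3 ≈ 21964.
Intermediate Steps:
p(R) = 5 + R/3 + 2*R²/3 (p(R) = 5 + ((R² + R*R) + R)/3 = 5 + ((R² + R²) + R)/3 = 5 + (2*R² + R)/3 = 5 + (R + 2*R²)/3 = 5 + (R/3 + 2*R²/3) = 5 + R/3 + 2*R²/3)
K = 280/3 (K = -56*(-52 + (5 + (⅓)*8 + (⅔)*8²)) = -56*(-52 + (5 + 8/3 + (⅔)*64)) = -56*(-52 + (5 + 8/3 + 128/3)) = -56*(-52 + 151/3) = -56*(-5/3) = 280/3 ≈ 93.333)
(w + K) + (-6162 + 7079) = (20954 + 280/3) + (-6162 + 7079) = 63142/3 + 917 = 65893/3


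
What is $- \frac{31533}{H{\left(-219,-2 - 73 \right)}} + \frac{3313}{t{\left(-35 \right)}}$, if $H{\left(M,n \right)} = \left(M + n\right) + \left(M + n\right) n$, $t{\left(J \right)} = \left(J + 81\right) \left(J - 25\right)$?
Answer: $- \frac{13259059}{5003880} \approx -2.6498$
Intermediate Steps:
$t{\left(J \right)} = \left(-25 + J\right) \left(81 + J\right)$ ($t{\left(J \right)} = \left(81 + J\right) \left(-25 + J\right) = \left(-25 + J\right) \left(81 + J\right)$)
$H{\left(M,n \right)} = M + n + n \left(M + n\right)$ ($H{\left(M,n \right)} = \left(M + n\right) + n \left(M + n\right) = M + n + n \left(M + n\right)$)
$- \frac{31533}{H{\left(-219,-2 - 73 \right)}} + \frac{3313}{t{\left(-35 \right)}} = - \frac{31533}{-219 - 75 + \left(-2 - 73\right)^{2} - 219 \left(-2 - 73\right)} + \frac{3313}{-2025 + \left(-35\right)^{2} + 56 \left(-35\right)} = - \frac{31533}{-219 - 75 + \left(-2 - 73\right)^{2} - 219 \left(-2 - 73\right)} + \frac{3313}{-2025 + 1225 - 1960} = - \frac{31533}{-219 - 75 + \left(-75\right)^{2} - -16425} + \frac{3313}{-2760} = - \frac{31533}{-219 - 75 + 5625 + 16425} + 3313 \left(- \frac{1}{2760}\right) = - \frac{31533}{21756} - \frac{3313}{2760} = \left(-31533\right) \frac{1}{21756} - \frac{3313}{2760} = - \frac{10511}{7252} - \frac{3313}{2760} = - \frac{13259059}{5003880}$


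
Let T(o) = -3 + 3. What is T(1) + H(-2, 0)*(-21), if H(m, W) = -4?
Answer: 84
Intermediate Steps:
T(o) = 0
T(1) + H(-2, 0)*(-21) = 0 - 4*(-21) = 0 + 84 = 84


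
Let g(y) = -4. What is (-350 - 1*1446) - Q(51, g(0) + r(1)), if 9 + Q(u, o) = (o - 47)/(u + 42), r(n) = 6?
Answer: -55382/31 ≈ -1786.5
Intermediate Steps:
Q(u, o) = -9 + (-47 + o)/(42 + u) (Q(u, o) = -9 + (o - 47)/(u + 42) = -9 + (-47 + o)/(42 + u))
(-350 - 1*1446) - Q(51, g(0) + r(1)) = (-350 - 1*1446) - (-425 + (-4 + 6) - 9*51)/(42 + 51) = (-350 - 1446) - (-425 + 2 - 459)/93 = -1796 - (-882)/93 = -1796 - 1*(-294/31) = -1796 + 294/31 = -55382/31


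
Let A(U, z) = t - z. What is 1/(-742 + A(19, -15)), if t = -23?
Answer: -1/750 ≈ -0.0013333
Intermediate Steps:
A(U, z) = -23 - z
1/(-742 + A(19, -15)) = 1/(-742 + (-23 - 1*(-15))) = 1/(-742 + (-23 + 15)) = 1/(-742 - 8) = 1/(-750) = -1/750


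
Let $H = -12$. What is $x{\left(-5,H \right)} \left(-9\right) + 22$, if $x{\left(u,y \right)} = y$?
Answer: $130$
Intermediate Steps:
$x{\left(-5,H \right)} \left(-9\right) + 22 = \left(-12\right) \left(-9\right) + 22 = 108 + 22 = 130$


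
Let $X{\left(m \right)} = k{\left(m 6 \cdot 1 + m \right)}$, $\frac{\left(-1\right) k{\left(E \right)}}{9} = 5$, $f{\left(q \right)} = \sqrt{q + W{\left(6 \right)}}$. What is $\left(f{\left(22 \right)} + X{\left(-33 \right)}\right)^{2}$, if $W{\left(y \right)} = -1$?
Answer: $\left(45 - \sqrt{21}\right)^{2} \approx 1633.6$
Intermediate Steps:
$f{\left(q \right)} = \sqrt{-1 + q}$ ($f{\left(q \right)} = \sqrt{q - 1} = \sqrt{-1 + q}$)
$k{\left(E \right)} = -45$ ($k{\left(E \right)} = \left(-9\right) 5 = -45$)
$X{\left(m \right)} = -45$
$\left(f{\left(22 \right)} + X{\left(-33 \right)}\right)^{2} = \left(\sqrt{-1 + 22} - 45\right)^{2} = \left(\sqrt{21} - 45\right)^{2} = \left(-45 + \sqrt{21}\right)^{2}$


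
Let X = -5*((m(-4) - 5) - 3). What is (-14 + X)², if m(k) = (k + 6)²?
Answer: 36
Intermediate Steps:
m(k) = (6 + k)²
X = 20 (X = -5*(((6 - 4)² - 5) - 3) = -5*((2² - 5) - 3) = -5*((4 - 5) - 3) = -5*(-1 - 3) = -5*(-4) = 20)
(-14 + X)² = (-14 + 20)² = 6² = 36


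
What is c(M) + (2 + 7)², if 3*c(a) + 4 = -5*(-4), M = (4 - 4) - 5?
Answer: 259/3 ≈ 86.333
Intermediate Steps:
M = -5 (M = 0 - 5 = -5)
c(a) = 16/3 (c(a) = -4/3 + (-5*(-4))/3 = -4/3 + (⅓)*20 = -4/3 + 20/3 = 16/3)
c(M) + (2 + 7)² = 16/3 + (2 + 7)² = 16/3 + 9² = 16/3 + 81 = 259/3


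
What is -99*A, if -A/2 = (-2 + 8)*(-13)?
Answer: -15444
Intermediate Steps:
A = 156 (A = -2*(-2 + 8)*(-13) = -12*(-13) = -2*(-78) = 156)
-99*A = -99*156 = -15444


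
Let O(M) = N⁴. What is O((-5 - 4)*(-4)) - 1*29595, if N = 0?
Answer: -29595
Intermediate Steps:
O(M) = 0 (O(M) = 0⁴ = 0)
O((-5 - 4)*(-4)) - 1*29595 = 0 - 1*29595 = 0 - 29595 = -29595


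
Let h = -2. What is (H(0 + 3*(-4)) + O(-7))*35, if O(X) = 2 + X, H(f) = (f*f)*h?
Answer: -10255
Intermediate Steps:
H(f) = -2*f**2 (H(f) = (f*f)*(-2) = f**2*(-2) = -2*f**2)
(H(0 + 3*(-4)) + O(-7))*35 = (-2*(0 + 3*(-4))**2 + (2 - 7))*35 = (-2*(0 - 12)**2 - 5)*35 = (-2*(-12)**2 - 5)*35 = (-2*144 - 5)*35 = (-288 - 5)*35 = -293*35 = -10255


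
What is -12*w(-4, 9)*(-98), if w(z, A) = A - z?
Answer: 15288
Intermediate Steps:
-12*w(-4, 9)*(-98) = -12*(9 - 1*(-4))*(-98) = -12*(9 + 4)*(-98) = -12*13*(-98) = -156*(-98) = 15288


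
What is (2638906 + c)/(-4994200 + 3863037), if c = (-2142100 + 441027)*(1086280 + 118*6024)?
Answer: 3057016062270/1131163 ≈ 2.7025e+6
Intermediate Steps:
c = -3057018701176 (c = -1701073*(1086280 + 710832) = -1701073*1797112 = -3057018701176)
(2638906 + c)/(-4994200 + 3863037) = (2638906 - 3057018701176)/(-4994200 + 3863037) = -3057016062270/(-1131163) = -3057016062270*(-1/1131163) = 3057016062270/1131163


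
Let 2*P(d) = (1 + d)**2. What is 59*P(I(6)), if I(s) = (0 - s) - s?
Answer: 7139/2 ≈ 3569.5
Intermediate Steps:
I(s) = -2*s (I(s) = -s - s = -2*s)
P(d) = (1 + d)**2/2
59*P(I(6)) = 59*((1 - 2*6)**2/2) = 59*((1 - 12)**2/2) = 59*((1/2)*(-11)**2) = 59*((1/2)*121) = 59*(121/2) = 7139/2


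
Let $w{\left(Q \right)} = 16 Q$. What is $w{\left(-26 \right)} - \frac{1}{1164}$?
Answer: $- \frac{484225}{1164} \approx -416.0$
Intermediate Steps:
$w{\left(-26 \right)} - \frac{1}{1164} = 16 \left(-26\right) - \frac{1}{1164} = -416 - \frac{1}{1164} = - \frac{484225}{1164}$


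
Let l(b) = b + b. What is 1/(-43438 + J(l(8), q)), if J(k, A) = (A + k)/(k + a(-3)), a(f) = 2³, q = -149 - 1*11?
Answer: -1/43444 ≈ -2.3018e-5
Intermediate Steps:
q = -160 (q = -149 - 11 = -160)
l(b) = 2*b
a(f) = 8
J(k, A) = (A + k)/(8 + k) (J(k, A) = (A + k)/(k + 8) = (A + k)/(8 + k))
1/(-43438 + J(l(8), q)) = 1/(-43438 + (-160 + 2*8)/(8 + 2*8)) = 1/(-43438 + (-160 + 16)/(8 + 16)) = 1/(-43438 - 144/24) = 1/(-43438 + (1/24)*(-144)) = 1/(-43438 - 6) = 1/(-43444) = -1/43444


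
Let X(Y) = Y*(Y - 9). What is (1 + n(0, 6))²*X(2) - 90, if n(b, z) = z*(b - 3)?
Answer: -4136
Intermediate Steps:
X(Y) = Y*(-9 + Y)
n(b, z) = z*(-3 + b)
(1 + n(0, 6))²*X(2) - 90 = (1 + 6*(-3 + 0))²*(2*(-9 + 2)) - 90 = (1 + 6*(-3))²*(2*(-7)) - 90 = (1 - 18)²*(-14) - 90 = (-17)²*(-14) - 90 = 289*(-14) - 90 = -4046 - 90 = -4136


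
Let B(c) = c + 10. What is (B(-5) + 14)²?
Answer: 361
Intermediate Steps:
B(c) = 10 + c
(B(-5) + 14)² = ((10 - 5) + 14)² = (5 + 14)² = 19² = 361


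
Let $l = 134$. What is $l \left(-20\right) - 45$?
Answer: $-2725$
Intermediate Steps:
$l \left(-20\right) - 45 = 134 \left(-20\right) - 45 = -2680 - 45 = -2725$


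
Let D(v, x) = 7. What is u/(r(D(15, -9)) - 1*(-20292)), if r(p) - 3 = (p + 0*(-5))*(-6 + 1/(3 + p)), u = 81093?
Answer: 810930/202537 ≈ 4.0039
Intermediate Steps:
r(p) = 3 + p*(-6 + 1/(3 + p)) (r(p) = 3 + (p + 0*(-5))*(-6 + 1/(3 + p)) = 3 + (p + 0)*(-6 + 1/(3 + p)) = 3 + p*(-6 + 1/(3 + p)))
u/(r(D(15, -9)) - 1*(-20292)) = 81093/((9 - 14*7 - 6*7**2)/(3 + 7) - 1*(-20292)) = 81093/((9 - 98 - 6*49)/10 + 20292) = 81093/((9 - 98 - 294)/10 + 20292) = 81093/((1/10)*(-383) + 20292) = 81093/(-383/10 + 20292) = 81093/(202537/10) = 81093*(10/202537) = 810930/202537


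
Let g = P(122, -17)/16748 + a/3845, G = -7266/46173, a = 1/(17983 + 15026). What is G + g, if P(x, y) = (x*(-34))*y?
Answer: 33149754108567242/8178968035003785 ≈ 4.0530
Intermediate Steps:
P(x, y) = -34*x*y (P(x, y) = (-34*x)*y = -34*x*y)
a = 1/33009 ≈ 3.0295e-5
G = -2422/15391 (G = -7266*1/46173 = -2422/15391 ≈ -0.15736)
g = 2237465720732/531412386135 (g = -34*122*(-17)/16748 + (1/33009)/3845 = 70516*(1/16748) + (1/33009)*(1/3845) = 17629/4187 + 1/126919605 = 2237465720732/531412386135 ≈ 4.2104)
G + g = -2422/15391 + 2237465720732/531412386135 = 33149754108567242/8178968035003785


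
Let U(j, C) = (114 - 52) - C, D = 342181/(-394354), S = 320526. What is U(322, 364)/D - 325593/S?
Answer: 4229066971475/12186434134 ≈ 347.03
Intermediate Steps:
D = -342181/394354 (D = 342181*(-1/394354) = -342181/394354 ≈ -0.86770)
U(j, C) = 62 - C
U(322, 364)/D - 325593/S = (62 - 1*364)/(-342181/394354) - 325593/320526 = (62 - 364)*(-394354/342181) - 325593*1/320526 = -302*(-394354/342181) - 36177/35614 = 119094908/342181 - 36177/35614 = 4229066971475/12186434134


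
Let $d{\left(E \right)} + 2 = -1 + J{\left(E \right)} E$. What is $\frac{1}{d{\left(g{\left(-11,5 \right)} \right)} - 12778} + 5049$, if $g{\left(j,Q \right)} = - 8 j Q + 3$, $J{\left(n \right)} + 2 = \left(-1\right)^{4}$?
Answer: $\frac{66767975}{13224} \approx 5049.0$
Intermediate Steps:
$J{\left(n \right)} = -1$ ($J{\left(n \right)} = -2 + \left(-1\right)^{4} = -2 + 1 = -1$)
$g{\left(j,Q \right)} = 3 - 8 Q j$ ($g{\left(j,Q \right)} = - 8 Q j + 3 = 3 - 8 Q j$)
$d{\left(E \right)} = -3 - E$ ($d{\left(E \right)} = -2 - \left(1 + E\right) = -3 - E$)
$\frac{1}{d{\left(g{\left(-11,5 \right)} \right)} - 12778} + 5049 = \frac{1}{\left(-3 - \left(3 - 40 \left(-11\right)\right)\right) - 12778} + 5049 = \frac{1}{\left(-3 - \left(3 + 440\right)\right) - 12778} + 5049 = \frac{1}{\left(-3 - 443\right) - 12778} + 5049 = \frac{1}{-446 - 12778} + 5049 = \frac{1}{-13224} + 5049 = - \frac{1}{13224} + 5049 = \frac{66767975}{13224}$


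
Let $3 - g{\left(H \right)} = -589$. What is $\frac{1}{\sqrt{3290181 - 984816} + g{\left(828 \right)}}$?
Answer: $- \frac{592}{1954901} + \frac{\sqrt{2305365}}{1954901} \approx 0.00047386$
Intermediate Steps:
$g{\left(H \right)} = 592$ ($g{\left(H \right)} = 3 - -589 = 3 + 589 = 592$)
$\frac{1}{\sqrt{3290181 - 984816} + g{\left(828 \right)}} = \frac{1}{\sqrt{3290181 - 984816} + 592} = \frac{1}{\sqrt{2305365} + 592} = \frac{1}{592 + \sqrt{2305365}}$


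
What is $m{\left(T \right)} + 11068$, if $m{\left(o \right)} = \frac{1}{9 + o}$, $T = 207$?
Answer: $\frac{2390689}{216} \approx 11068.0$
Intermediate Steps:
$m{\left(T \right)} + 11068 = \frac{1}{9 + 207} + 11068 = \frac{1}{216} + 11068 = \frac{2390689}{216}$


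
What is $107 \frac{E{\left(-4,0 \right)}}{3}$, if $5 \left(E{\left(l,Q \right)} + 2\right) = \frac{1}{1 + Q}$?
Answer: $- \frac{321}{5} \approx -64.2$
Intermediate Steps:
$E{\left(l,Q \right)} = -2 + \frac{1}{5 \left(1 + Q\right)}$
$107 \frac{E{\left(-4,0 \right)}}{3} = 107 \frac{\frac{1}{5} \frac{1}{1 + 0} \left(-9 - 0\right)}{3} = 107 \frac{-9 + 0}{5 \cdot 1} \cdot \frac{1}{3} = 107 \cdot \frac{1}{5} \cdot 1 \left(-9\right) \frac{1}{3} = 107 \left(\left(- \frac{9}{5}\right) \frac{1}{3}\right) = 107 \left(- \frac{3}{5}\right) = - \frac{321}{5}$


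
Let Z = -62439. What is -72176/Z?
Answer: 5552/4803 ≈ 1.1559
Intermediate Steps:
-72176/Z = -72176/(-62439) = -72176*(-1/62439) = 5552/4803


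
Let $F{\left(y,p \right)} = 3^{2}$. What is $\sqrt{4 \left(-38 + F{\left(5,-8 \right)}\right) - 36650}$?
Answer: $i \sqrt{36766} \approx 191.74 i$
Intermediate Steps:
$F{\left(y,p \right)} = 9$
$\sqrt{4 \left(-38 + F{\left(5,-8 \right)}\right) - 36650} = \sqrt{4 \left(-38 + 9\right) - 36650} = \sqrt{4 \left(-29\right) - 36650} = \sqrt{-116 - 36650} = \sqrt{-36766} = i \sqrt{36766}$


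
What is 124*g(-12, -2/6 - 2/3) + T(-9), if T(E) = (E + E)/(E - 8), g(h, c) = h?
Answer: -25278/17 ≈ -1486.9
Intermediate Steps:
T(E) = 2*E/(-8 + E) (T(E) = (2*E)/(-8 + E) = 2*E/(-8 + E))
124*g(-12, -2/6 - 2/3) + T(-9) = 124*(-12) + 2*(-9)/(-8 - 9) = -1488 + 2*(-9)/(-17) = -1488 + 2*(-9)*(-1/17) = -1488 + 18/17 = -25278/17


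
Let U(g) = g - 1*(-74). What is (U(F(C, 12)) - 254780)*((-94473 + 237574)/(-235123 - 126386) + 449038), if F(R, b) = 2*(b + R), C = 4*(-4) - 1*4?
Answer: -41349311430858002/361509 ≈ -1.1438e+11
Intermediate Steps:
C = -20 (C = -16 - 4 = -20)
F(R, b) = 2*R + 2*b (F(R, b) = 2*(R + b) = 2*R + 2*b)
U(g) = 74 + g (U(g) = g + 74 = 74 + g)
(U(F(C, 12)) - 254780)*((-94473 + 237574)/(-235123 - 126386) + 449038) = ((74 + (2*(-20) + 2*12)) - 254780)*((-94473 + 237574)/(-235123 - 126386) + 449038) = ((74 + (-40 + 24)) - 254780)*(143101/(-361509) + 449038) = ((74 - 16) - 254780)*(143101*(-1/361509) + 449038) = (58 - 254780)*(-143101/361509 + 449038) = -254722*162331135241/361509 = -41349311430858002/361509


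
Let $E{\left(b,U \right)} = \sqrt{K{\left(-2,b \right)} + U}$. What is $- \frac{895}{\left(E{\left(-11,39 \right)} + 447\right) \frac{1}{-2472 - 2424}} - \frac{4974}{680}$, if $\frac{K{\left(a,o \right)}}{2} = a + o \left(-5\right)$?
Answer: $\frac{41591727327}{4242860} - \frac{273870 \sqrt{145}}{12479} \approx 9538.5$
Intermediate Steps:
$K{\left(a,o \right)} = - 10 o + 2 a$ ($K{\left(a,o \right)} = 2 \left(a + o \left(-5\right)\right) = 2 \left(a - 5 o\right) = - 10 o + 2 a$)
$E{\left(b,U \right)} = \sqrt{-4 + U - 10 b}$ ($E{\left(b,U \right)} = \sqrt{\left(- 10 b + 2 \left(-2\right)\right) + U} = \sqrt{\left(- 10 b - 4\right) + U} = \sqrt{\left(-4 - 10 b\right) + U} = \sqrt{-4 + U - 10 b}$)
$- \frac{895}{\left(E{\left(-11,39 \right)} + 447\right) \frac{1}{-2472 - 2424}} - \frac{4974}{680} = - \frac{895}{\left(\sqrt{-4 + 39 - -110} + 447\right) \frac{1}{-2472 - 2424}} - \frac{4974}{680} = - \frac{895}{\left(\sqrt{-4 + 39 + 110} + 447\right) \frac{1}{-4896}} - \frac{2487}{340} = - \frac{895}{\left(\sqrt{145} + 447\right) \left(- \frac{1}{4896}\right)} - \frac{2487}{340} = - \frac{895}{\left(447 + \sqrt{145}\right) \left(- \frac{1}{4896}\right)} - \frac{2487}{340} = - \frac{895}{- \frac{149}{1632} - \frac{\sqrt{145}}{4896}} - \frac{2487}{340} = - \frac{2487}{340} - \frac{895}{- \frac{149}{1632} - \frac{\sqrt{145}}{4896}}$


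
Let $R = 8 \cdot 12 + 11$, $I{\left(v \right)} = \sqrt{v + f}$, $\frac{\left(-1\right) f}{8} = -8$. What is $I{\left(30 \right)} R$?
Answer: $107 \sqrt{94} \approx 1037.4$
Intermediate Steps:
$f = 64$ ($f = \left(-8\right) \left(-8\right) = 64$)
$I{\left(v \right)} = \sqrt{64 + v}$ ($I{\left(v \right)} = \sqrt{v + 64} = \sqrt{64 + v}$)
$R = 107$ ($R = 96 + 11 = 107$)
$I{\left(30 \right)} R = \sqrt{64 + 30} \cdot 107 = \sqrt{94} \cdot 107 = 107 \sqrt{94}$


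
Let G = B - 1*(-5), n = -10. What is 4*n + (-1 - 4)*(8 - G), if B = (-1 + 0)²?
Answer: -50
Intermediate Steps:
B = 1 (B = (-1)² = 1)
G = 6 (G = 1 - 1*(-5) = 1 + 5 = 6)
4*n + (-1 - 4)*(8 - G) = 4*(-10) + (-1 - 4)*(8 - 1*6) = -40 - 5*(8 - 6) = -40 - 5*2 = -40 - 10 = -50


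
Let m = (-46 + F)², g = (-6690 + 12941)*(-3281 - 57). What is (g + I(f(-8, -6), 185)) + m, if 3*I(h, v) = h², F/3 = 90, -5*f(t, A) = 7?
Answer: -1561174601/75 ≈ -2.0816e+7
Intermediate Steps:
f(t, A) = -7/5 (f(t, A) = -⅕*7 = -7/5)
F = 270 (F = 3*90 = 270)
I(h, v) = h²/3
g = -20865838 (g = 6251*(-3338) = -20865838)
m = 50176 (m = (-46 + 270)² = 224² = 50176)
(g + I(f(-8, -6), 185)) + m = (-20865838 + (-7/5)²/3) + 50176 = (-20865838 + (⅓)*(49/25)) + 50176 = (-20865838 + 49/75) + 50176 = -1564937801/75 + 50176 = -1561174601/75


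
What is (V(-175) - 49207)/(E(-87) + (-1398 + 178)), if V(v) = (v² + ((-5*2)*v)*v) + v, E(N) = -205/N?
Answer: 28275609/105935 ≈ 266.91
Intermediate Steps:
V(v) = v - 9*v² (V(v) = (v² + (-10*v)*v) + v = (v² - 10*v²) + v = -9*v² + v = v - 9*v²)
(V(-175) - 49207)/(E(-87) + (-1398 + 178)) = (-175*(1 - 9*(-175)) - 49207)/(-205/(-87) + (-1398 + 178)) = (-175*(1 + 1575) - 49207)/(-205*(-1/87) - 1220) = (-175*1576 - 49207)/(205/87 - 1220) = (-275800 - 49207)/(-105935/87) = -325007*(-87/105935) = 28275609/105935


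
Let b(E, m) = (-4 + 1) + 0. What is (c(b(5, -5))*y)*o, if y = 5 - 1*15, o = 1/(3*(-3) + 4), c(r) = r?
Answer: -6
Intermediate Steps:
b(E, m) = -3 (b(E, m) = -3 + 0 = -3)
o = -⅕ (o = 1/(-9 + 4) = 1/(-5) = -⅕ ≈ -0.20000)
y = -10 (y = 5 - 15 = -10)
(c(b(5, -5))*y)*o = -3*(-10)*(-⅕) = 30*(-⅕) = -6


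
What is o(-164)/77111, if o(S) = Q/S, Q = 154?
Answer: -77/6323102 ≈ -1.2178e-5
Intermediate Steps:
o(S) = 154/S
o(-164)/77111 = (154/(-164))/77111 = (154*(-1/164))*(1/77111) = -77/82*1/77111 = -77/6323102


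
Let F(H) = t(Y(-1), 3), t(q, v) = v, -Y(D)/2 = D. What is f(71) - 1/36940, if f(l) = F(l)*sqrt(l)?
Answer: -1/36940 + 3*sqrt(71) ≈ 25.278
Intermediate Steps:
Y(D) = -2*D
F(H) = 3
f(l) = 3*sqrt(l)
f(71) - 1/36940 = 3*sqrt(71) - 1/36940 = -1/36940 + 3*sqrt(71)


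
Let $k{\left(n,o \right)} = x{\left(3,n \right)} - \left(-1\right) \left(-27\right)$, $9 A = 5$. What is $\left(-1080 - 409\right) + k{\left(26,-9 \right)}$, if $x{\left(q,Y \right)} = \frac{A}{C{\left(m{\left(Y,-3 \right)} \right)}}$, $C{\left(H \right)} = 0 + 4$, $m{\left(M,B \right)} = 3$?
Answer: $- \frac{54571}{36} \approx -1515.9$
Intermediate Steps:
$A = \frac{5}{9}$ ($A = \frac{1}{9} \cdot 5 = \frac{5}{9} \approx 0.55556$)
$C{\left(H \right)} = 4$
$x{\left(q,Y \right)} = \frac{5}{36}$ ($x{\left(q,Y \right)} = \frac{5}{9 \cdot 4} = \frac{5}{9} \cdot \frac{1}{4} = \frac{5}{36}$)
$k{\left(n,o \right)} = - \frac{967}{36}$ ($k{\left(n,o \right)} = \frac{5}{36} - \left(-1\right) \left(-27\right) = \frac{5}{36} - 27 = - \frac{967}{36}$)
$\left(-1080 - 409\right) + k{\left(26,-9 \right)} = \left(-1080 - 409\right) - \frac{967}{36} = -1489 - \frac{967}{36} = - \frac{54571}{36}$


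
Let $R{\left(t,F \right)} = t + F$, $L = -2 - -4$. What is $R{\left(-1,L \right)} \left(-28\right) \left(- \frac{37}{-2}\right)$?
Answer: $-518$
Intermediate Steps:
$L = 2$ ($L = -2 + 4 = 2$)
$R{\left(t,F \right)} = F + t$
$R{\left(-1,L \right)} \left(-28\right) \left(- \frac{37}{-2}\right) = \left(2 - 1\right) \left(-28\right) \left(- \frac{37}{-2}\right) = 1 \left(-28\right) \left(\left(-37\right) \left(- \frac{1}{2}\right)\right) = \left(-28\right) \frac{37}{2} = -518$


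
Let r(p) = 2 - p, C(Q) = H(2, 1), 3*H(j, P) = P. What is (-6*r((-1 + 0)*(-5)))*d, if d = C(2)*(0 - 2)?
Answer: -12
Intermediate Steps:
H(j, P) = P/3
C(Q) = ⅓ (C(Q) = (⅓)*1 = ⅓)
d = -⅔ (d = (0 - 2)/3 = (⅓)*(-2) = -⅔ ≈ -0.66667)
(-6*r((-1 + 0)*(-5)))*d = -6*(2 - (-1 + 0)*(-5))*(-⅔) = -6*(2 - (-1)*(-5))*(-⅔) = -6*(2 - 1*5)*(-⅔) = -6*(2 - 5)*(-⅔) = -6*(-3)*(-⅔) = 18*(-⅔) = -12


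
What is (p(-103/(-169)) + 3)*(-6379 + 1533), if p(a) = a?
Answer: -2956060/169 ≈ -17491.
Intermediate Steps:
(p(-103/(-169)) + 3)*(-6379 + 1533) = (-103/(-169) + 3)*(-6379 + 1533) = (-103*(-1/169) + 3)*(-4846) = (103/169 + 3)*(-4846) = (610/169)*(-4846) = -2956060/169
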